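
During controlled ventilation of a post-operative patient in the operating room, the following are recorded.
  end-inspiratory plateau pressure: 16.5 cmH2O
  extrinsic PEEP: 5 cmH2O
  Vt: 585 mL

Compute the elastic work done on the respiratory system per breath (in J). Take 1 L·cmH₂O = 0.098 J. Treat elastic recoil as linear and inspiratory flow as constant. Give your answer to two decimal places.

0.33

Elastic work ≈ ½ × (Pplat − PEEP) × Vt = 0.5 × (16.5 − 5) × 0.585 L = 0.5 × 11.5 × 0.585 = 3.364 L·cmH2O.
× 0.098 J/(L·cmH2O) → 0.3297 J.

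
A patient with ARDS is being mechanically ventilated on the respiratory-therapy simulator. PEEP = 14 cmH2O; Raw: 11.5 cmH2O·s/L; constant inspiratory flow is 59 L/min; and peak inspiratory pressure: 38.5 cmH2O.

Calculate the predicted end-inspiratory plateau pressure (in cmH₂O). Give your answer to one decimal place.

Flow: 59 L/min ÷ 60 = 0.9833 L/s.
Pplat = PIP − Raw × flow = 38.5 − 11.5 × 0.9833 = 38.5 − 11.308 = 27.192 cmH2O.

27.2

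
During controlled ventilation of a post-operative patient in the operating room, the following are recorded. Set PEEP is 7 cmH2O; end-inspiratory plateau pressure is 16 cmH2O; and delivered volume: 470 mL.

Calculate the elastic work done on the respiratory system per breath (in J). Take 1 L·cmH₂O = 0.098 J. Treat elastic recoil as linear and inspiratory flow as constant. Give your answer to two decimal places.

0.21

Elastic work ≈ ½ × (Pplat − PEEP) × Vt = 0.5 × (16 − 7) × 0.470 L = 0.5 × 9.0 × 0.470 = 2.115 L·cmH2O.
× 0.098 J/(L·cmH2O) → 0.2073 J.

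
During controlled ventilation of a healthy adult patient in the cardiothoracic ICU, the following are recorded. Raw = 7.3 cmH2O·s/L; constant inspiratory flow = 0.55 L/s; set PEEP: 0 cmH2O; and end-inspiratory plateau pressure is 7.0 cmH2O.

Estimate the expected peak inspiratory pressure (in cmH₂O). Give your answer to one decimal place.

PIP = Pplat + Raw × flow = 7.0 + 7.3 × 0.55 = 7.0 + 4.015 = 11.015 cmH2O.

11.0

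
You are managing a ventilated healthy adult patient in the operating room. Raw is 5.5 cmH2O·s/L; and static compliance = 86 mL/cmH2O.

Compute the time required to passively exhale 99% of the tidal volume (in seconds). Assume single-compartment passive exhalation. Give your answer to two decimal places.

τ = R × C = 5.5 × 86 mL/cmH2O = 5.5 × 0.086 L/cmH2O = 0.473 s.
Exhaled fraction f = 1 − e^(−t/τ) → t = −τ·ln(1 − f) = −0.473·ln(0.01) = 2.178 s.

2.18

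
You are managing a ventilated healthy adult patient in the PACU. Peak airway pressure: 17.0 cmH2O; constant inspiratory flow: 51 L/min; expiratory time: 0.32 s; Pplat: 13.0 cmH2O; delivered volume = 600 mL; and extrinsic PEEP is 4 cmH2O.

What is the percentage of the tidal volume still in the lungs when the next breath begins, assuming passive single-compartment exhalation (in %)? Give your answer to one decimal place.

36.1

Flow: 51 L/min ÷ 60 = 0.85 L/s.
R = (PIP − Pplat)/V̇ = (17.0 − 13.0) / 0.85 = 4.0/0.85 = 4.706 cmH2O·s/L.
C = Vt/(Pplat − PEEP) = 600.0 / (13.0 − 4) = 600.0/9.0 = 66.667 mL/cmH2O.
τ = R × C = 4.706 × 0.06667 L/cmH2O = 0.3137 s.
Fraction remaining at end-expiration = e^(−Te/τ) = e^(−0.32/0.3137) = 0.3606 → 36.06%.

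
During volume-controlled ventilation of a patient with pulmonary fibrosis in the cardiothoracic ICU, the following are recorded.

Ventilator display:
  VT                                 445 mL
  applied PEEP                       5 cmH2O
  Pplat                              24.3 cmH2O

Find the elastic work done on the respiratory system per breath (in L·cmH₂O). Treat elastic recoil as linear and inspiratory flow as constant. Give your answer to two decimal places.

Elastic work ≈ ½ × (Pplat − PEEP) × Vt = 0.5 × (24.3 − 5) × 0.445 L = 0.5 × 19.3 × 0.445 = 4.294 L·cmH2O.

4.29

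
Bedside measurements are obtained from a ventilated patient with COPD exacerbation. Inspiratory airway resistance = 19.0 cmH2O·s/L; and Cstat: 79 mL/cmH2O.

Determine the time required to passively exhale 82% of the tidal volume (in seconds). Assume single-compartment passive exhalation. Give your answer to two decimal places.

τ = R × C = 19.0 × 79 mL/cmH2O = 19.0 × 0.079 L/cmH2O = 1.501 s.
Exhaled fraction f = 1 − e^(−t/τ) → t = −τ·ln(1 − f) = −1.501·ln(0.18) = 2.574 s.

2.57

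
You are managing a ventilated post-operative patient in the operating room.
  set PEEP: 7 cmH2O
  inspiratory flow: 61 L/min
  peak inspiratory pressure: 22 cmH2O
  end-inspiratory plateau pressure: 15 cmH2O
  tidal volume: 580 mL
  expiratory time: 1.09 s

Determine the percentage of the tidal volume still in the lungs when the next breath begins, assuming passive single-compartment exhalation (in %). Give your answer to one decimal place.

Flow: 61 L/min ÷ 60 = 1.0167 L/s.
R = (PIP − Pplat)/V̇ = (22 − 15) / 1.0167 = 7.0/1.0167 = 6.885 cmH2O·s/L.
C = Vt/(Pplat − PEEP) = 580.0 / (15 − 7) = 580.0/8.0 = 72.5 mL/cmH2O.
τ = R × C = 6.885 × 0.0725 L/cmH2O = 0.4992 s.
Fraction remaining at end-expiration = e^(−Te/τ) = e^(−1.09/0.4992) = 0.1126 → 11.26%.

11.3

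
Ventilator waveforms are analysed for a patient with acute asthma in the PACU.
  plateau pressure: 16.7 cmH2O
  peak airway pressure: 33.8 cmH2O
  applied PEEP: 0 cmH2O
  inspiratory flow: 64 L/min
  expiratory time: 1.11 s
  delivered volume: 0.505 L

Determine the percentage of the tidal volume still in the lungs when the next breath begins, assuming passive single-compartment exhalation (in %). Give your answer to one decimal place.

10.1

Flow: 64 L/min ÷ 60 = 1.0667 L/s.
R = (PIP − Pplat)/V̇ = (33.8 − 16.7) / 1.0667 = 17.1/1.0667 = 16.031 cmH2O·s/L.
C = Vt/(Pplat − PEEP) = 505.0 / (16.7 − 0) = 505.0/16.7 = 30.24 mL/cmH2O.
τ = R × C = 16.031 × 0.03024 L/cmH2O = 0.4848 s.
Fraction remaining at end-expiration = e^(−Te/τ) = e^(−1.11/0.4848) = 0.1013 → 10.13%.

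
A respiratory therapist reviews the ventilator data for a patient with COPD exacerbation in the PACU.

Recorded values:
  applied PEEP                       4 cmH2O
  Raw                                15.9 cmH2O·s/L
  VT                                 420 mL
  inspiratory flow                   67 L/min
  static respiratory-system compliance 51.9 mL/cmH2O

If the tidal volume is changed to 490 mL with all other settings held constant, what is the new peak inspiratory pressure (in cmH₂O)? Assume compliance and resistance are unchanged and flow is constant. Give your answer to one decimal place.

31.2

Flow: 67 L/min ÷ 60 = 1.1167 L/s.
PIP = Vt/C + R·V̇ + PEEP (constant-flow equation of motion).
Only the elastic term changes: ΔPIP = ΔVt / C = (490 − 420) / 51.9 = 1.349 cmH2O.
Original PIP = 420/51.9 + 15.9×1.1167 + 4 = 29.848 cmH2O; new PIP = 29.848 + (1.349) = 31.197 cmH2O.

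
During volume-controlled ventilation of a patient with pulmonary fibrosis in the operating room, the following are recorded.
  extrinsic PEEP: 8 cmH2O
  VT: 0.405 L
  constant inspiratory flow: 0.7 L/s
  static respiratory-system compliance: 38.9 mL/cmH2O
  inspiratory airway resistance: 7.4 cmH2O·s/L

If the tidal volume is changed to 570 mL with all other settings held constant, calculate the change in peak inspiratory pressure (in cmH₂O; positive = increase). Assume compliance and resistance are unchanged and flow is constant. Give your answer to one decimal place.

4.2

PIP = Vt/C + R·V̇ + PEEP (constant-flow equation of motion).
Only the elastic term changes: ΔPIP = ΔVt / C = (570 − 405) / 38.9 = 4.242 cmH2O.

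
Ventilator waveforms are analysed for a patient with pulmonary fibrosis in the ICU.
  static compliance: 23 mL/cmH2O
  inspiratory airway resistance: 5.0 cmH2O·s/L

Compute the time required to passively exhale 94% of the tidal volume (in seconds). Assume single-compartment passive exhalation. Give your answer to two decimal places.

0.32

τ = R × C = 5.0 × 23 mL/cmH2O = 5.0 × 0.023 L/cmH2O = 0.115 s.
Exhaled fraction f = 1 − e^(−t/τ) → t = −τ·ln(1 − f) = −0.115·ln(0.06) = 0.3235 s.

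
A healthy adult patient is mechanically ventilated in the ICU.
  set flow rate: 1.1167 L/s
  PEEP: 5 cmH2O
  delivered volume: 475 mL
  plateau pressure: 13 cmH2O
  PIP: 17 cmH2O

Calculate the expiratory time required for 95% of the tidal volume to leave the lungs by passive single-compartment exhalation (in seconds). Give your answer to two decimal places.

0.64

R = (PIP − Pplat)/V̇ = (17 − 13) / 1.1167 = 4.0/1.1167 = 3.582 cmH2O·s/L.
C = Vt/(Pplat − PEEP) = 475.0 / (13 − 5) = 475.0/8.0 = 59.375 mL/cmH2O.
τ = R × C = 3.582 × 0.05938 L/cmH2O = 0.2127 s.
t = −τ·ln(1 − 0.95) = −0.2127·ln(0.05) = 0.6372 s.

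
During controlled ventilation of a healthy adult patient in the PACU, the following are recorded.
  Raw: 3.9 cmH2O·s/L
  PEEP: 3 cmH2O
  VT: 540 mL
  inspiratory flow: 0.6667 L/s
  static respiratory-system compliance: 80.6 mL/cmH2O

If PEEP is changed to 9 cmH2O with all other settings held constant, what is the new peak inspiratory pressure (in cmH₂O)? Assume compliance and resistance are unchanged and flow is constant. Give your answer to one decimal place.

PIP = Vt/C + R·V̇ + PEEP (constant-flow equation of motion).
Only the baseline term changes: ΔPIP = ΔPEEP = 9 − 3 = 6.0 cmH2O.
Original PIP = 540/80.6 + 3.9×0.6667 + 3 = 12.3 cmH2O; new PIP = 12.3 + (6.0) = 18.3 cmH2O.

18.3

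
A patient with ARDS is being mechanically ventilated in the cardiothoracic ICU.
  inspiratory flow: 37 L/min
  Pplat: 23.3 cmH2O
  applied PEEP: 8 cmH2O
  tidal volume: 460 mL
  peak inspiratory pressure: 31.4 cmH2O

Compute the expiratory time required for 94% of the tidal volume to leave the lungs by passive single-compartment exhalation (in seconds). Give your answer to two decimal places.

1.11

Flow: 37 L/min ÷ 60 = 0.6167 L/s.
R = (PIP − Pplat)/V̇ = (31.4 − 23.3) / 0.6167 = 8.1/0.6167 = 13.134 cmH2O·s/L.
C = Vt/(Pplat − PEEP) = 460.0 / (23.3 − 8) = 460.0/15.3 = 30.065 mL/cmH2O.
τ = R × C = 13.134 × 0.03007 L/cmH2O = 0.3949 s.
t = −τ·ln(1 − 0.94) = −0.3949·ln(0.06) = 1.111 s.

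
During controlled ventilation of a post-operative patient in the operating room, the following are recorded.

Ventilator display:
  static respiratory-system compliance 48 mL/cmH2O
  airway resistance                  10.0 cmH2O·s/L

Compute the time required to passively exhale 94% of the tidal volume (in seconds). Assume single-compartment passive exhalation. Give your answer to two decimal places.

1.35

τ = R × C = 10.0 × 48 mL/cmH2O = 10.0 × 0.048 L/cmH2O = 0.48 s.
Exhaled fraction f = 1 − e^(−t/τ) → t = −τ·ln(1 − f) = −0.48·ln(0.06) = 1.35 s.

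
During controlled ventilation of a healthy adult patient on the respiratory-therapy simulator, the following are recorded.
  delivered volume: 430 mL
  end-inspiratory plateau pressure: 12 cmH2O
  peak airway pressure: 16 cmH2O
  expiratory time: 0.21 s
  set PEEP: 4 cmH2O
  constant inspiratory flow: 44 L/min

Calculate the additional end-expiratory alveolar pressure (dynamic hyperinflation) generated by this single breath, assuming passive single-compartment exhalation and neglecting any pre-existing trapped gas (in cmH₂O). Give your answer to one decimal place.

Flow: 44 L/min ÷ 60 = 0.7333 L/s.
R = (PIP − Pplat)/V̇ = (16 − 12) / 0.7333 = 4.0/0.7333 = 5.455 cmH2O·s/L.
C = Vt/(Pplat − PEEP) = 430.0 / (12 − 4) = 430.0/8.0 = 53.75 mL/cmH2O.
τ = R × C = 5.455 × 0.05375 L/cmH2O = 0.2932 s.
Fraction remaining = e^(−Te/τ) = e^(−0.21/0.2932) = 0.4886; trapped volume = 430.0 × 0.4886 = 210.1 mL.
Additional alveolar pressure from trapping ≈ V_trapped / C = 210.1 / 53.75 = 3.909 cmH2O.

3.9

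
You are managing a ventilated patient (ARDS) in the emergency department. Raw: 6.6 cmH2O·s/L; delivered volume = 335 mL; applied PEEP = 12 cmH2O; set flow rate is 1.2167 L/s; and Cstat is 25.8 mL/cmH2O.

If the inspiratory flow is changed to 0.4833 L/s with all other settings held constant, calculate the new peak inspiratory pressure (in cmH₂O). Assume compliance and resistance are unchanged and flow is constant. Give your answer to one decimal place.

28.2

PIP = Vt/C + R·V̇ + PEEP (constant-flow equation of motion).
Only the resistive term changes: ΔPIP = R × ΔV̇ = 6.6 × (0.4833 − 1.2167) = 6.6 × -0.7334 = -4.84 cmH2O.
Original PIP = 335/25.8 + 6.6×1.2167 + 12 = 33.015 cmH2O; new PIP = 33.015 + (-4.84) = 28.175 cmH2O.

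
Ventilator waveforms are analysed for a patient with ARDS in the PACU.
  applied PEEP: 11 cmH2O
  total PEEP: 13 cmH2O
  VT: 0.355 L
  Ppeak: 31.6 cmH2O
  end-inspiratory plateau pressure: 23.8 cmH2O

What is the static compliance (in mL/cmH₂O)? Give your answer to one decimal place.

End-expiratory occlusion gives total PEEP = 13 cmH2O (intrinsic PEEP = 13 − 11 = 2). Use total PEEP for the elastic gradient.
Cstat = Vt / (Pplat − PEEPtotal) = 355 / (23.8 − 13) = 355 / 10.8 = 32.87 mL/cmH2O.

32.9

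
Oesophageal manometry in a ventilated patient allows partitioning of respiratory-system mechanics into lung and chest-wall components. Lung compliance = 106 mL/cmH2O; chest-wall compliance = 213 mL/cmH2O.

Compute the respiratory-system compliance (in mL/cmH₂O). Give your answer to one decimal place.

70.8

Lung and chest wall are elastances in series: 1/Crs = 1/CL + 1/Ccw.
1/Crs = 1/106 + 1/213 = 0.01413.
Crs = 70.771 mL/cmH2O.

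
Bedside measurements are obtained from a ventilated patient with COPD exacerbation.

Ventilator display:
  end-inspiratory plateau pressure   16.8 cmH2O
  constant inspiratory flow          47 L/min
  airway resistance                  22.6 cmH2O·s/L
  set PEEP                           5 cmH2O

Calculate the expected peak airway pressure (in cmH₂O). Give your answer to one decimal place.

34.5

Flow: 47 L/min ÷ 60 = 0.7833 L/s.
PIP = Pplat + Raw × flow = 16.8 + 22.6 × 0.7833 = 16.8 + 17.703 = 34.503 cmH2O.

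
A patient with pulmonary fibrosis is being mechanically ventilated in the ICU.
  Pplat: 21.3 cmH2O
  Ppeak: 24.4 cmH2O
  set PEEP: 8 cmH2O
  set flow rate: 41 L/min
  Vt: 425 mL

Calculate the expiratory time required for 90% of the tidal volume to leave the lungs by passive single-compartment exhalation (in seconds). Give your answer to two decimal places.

0.33

Flow: 41 L/min ÷ 60 = 0.6833 L/s.
R = (PIP − Pplat)/V̇ = (24.4 − 21.3) / 0.6833 = 3.1/0.6833 = 4.537 cmH2O·s/L.
C = Vt/(Pplat − PEEP) = 425.0 / (21.3 − 8) = 425.0/13.3 = 31.955 mL/cmH2O.
τ = R × C = 4.537 × 0.03196 L/cmH2O = 0.145 s.
t = −τ·ln(1 − 0.90) = −0.145·ln(0.1) = 0.3339 s.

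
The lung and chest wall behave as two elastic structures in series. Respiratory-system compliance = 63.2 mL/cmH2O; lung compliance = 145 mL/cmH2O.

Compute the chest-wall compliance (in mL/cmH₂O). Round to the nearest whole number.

1/Ccw = 1/Crs − 1/CL.
1/Ccw = 1/63.2 − 1/145 = 0.008926.
Ccw = 112.03 mL/cmH2O.

112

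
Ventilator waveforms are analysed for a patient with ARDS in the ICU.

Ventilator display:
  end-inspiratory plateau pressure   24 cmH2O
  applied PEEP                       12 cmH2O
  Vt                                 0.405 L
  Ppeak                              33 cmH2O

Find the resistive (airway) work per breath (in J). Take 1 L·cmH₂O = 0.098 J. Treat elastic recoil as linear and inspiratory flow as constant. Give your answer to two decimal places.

With constant inspiratory flow the resistive pressure is constant at PIP − Pplat = 33 − 24 = 9.0 cmH2O, so resistive work = 9.0 × 0.405 = 3.645 L·cmH2O.
× 0.098 J/(L·cmH2O) → 0.3572 J.

0.36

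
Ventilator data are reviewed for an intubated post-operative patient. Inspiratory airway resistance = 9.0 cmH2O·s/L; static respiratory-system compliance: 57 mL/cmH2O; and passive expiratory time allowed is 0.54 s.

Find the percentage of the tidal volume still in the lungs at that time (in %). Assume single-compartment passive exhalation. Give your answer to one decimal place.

τ = R × C = 9.0 × 57 mL/cmH2O = 9.0 × 0.057 L/cmH2O = 0.513 s.
Passive exhalation: V(t)/V₀ = e^(−t/τ) = e^(−0.54/0.513) = 0.349.
Fraction remaining = 0.349 → 34.9%.

34.9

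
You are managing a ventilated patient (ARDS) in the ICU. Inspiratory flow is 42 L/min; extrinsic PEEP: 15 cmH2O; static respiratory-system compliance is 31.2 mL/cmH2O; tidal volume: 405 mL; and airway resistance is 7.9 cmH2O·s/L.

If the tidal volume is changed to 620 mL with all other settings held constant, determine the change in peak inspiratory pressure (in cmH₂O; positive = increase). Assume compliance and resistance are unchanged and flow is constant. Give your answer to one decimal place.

6.9

PIP = Vt/C + R·V̇ + PEEP (constant-flow equation of motion).
Only the elastic term changes: ΔPIP = ΔVt / C = (620 − 405) / 31.2 = 6.891 cmH2O.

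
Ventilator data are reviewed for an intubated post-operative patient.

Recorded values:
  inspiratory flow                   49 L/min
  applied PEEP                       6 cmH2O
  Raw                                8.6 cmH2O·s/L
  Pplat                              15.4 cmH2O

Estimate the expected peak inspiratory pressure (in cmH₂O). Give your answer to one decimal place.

Flow: 49 L/min ÷ 60 = 0.8167 L/s.
PIP = Pplat + Raw × flow = 15.4 + 8.6 × 0.8167 = 15.4 + 7.024 = 22.424 cmH2O.

22.4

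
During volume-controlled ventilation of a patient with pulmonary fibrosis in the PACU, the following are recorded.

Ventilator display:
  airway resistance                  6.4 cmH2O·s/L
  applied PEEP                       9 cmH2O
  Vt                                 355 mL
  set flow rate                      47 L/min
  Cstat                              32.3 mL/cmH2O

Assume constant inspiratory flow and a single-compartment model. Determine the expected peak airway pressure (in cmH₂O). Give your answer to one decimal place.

Flow: 47 L/min ÷ 60 = 0.7833 L/s.
Equation of motion (constant flow): PIP = Vt/C + R·V̇ + PEEP.
PIP = 355/32.3 + 6.4×0.7833 + 9 = 10.991 + 5.013 + 9 = 25.004 cmH2O.

25.0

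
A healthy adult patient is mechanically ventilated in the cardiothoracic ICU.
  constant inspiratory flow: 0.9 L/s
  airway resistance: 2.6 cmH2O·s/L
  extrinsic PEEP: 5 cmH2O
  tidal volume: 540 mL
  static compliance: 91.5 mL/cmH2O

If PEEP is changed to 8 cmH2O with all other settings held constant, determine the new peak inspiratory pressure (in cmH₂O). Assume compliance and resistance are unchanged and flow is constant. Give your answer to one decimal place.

PIP = Vt/C + R·V̇ + PEEP (constant-flow equation of motion).
Only the baseline term changes: ΔPIP = ΔPEEP = 8 − 5 = 3.0 cmH2O.
Original PIP = 540/91.5 + 2.6×0.9 + 5 = 13.242 cmH2O; new PIP = 13.242 + (3.0) = 16.242 cmH2O.

16.2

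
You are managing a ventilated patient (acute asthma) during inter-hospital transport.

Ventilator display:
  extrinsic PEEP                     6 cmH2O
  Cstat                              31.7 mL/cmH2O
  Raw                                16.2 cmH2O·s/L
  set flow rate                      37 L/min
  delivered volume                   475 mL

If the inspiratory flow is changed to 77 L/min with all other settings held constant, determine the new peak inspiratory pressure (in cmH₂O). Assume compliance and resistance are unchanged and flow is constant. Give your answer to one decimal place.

Flow: 37 L/min ÷ 60 = 0.6167 L/s.
New flow: 77 L/min ÷ 60 = 1.2833 L/s.
PIP = Vt/C + R·V̇ + PEEP (constant-flow equation of motion).
Only the resistive term changes: ΔPIP = R × ΔV̇ = 16.2 × (1.2833 − 0.6167) = 16.2 × 0.6666 = 10.799 cmH2O.
Original PIP = 475/31.7 + 16.2×0.6167 + 6 = 30.975 cmH2O; new PIP = 30.975 + (10.799) = 41.774 cmH2O.

41.8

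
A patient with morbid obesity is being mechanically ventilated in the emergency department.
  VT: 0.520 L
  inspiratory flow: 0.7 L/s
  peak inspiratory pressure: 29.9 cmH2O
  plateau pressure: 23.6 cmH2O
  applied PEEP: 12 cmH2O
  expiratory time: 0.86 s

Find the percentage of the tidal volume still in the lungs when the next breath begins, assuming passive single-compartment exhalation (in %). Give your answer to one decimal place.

11.9

R = (PIP − Pplat)/V̇ = (29.9 − 23.6) / 0.7 = 6.3/0.7 = 9.0 cmH2O·s/L.
C = Vt/(Pplat − PEEP) = 520.0 / (23.6 − 12) = 520.0/11.6 = 44.828 mL/cmH2O.
τ = R × C = 9.0 × 0.04483 L/cmH2O = 0.4035 s.
Fraction remaining at end-expiration = e^(−Te/τ) = e^(−0.86/0.4035) = 0.1187 → 11.87%.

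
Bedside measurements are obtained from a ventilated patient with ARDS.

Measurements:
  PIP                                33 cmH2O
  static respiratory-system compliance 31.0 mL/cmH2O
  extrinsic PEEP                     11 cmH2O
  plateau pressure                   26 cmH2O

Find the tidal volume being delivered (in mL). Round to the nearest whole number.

465

Vt = Cstat × (Pplat − PEEP) = 31.0 × (26 − 11) = 31.0 × 15.0 = 465.0 mL.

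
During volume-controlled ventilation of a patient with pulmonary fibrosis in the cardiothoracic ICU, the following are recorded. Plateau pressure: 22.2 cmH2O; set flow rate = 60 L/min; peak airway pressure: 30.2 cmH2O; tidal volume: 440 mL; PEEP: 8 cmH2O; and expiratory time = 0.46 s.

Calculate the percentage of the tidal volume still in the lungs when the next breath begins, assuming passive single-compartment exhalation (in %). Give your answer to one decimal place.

Flow: 60 L/min ÷ 60 = 1 L/s.
R = (PIP − Pplat)/V̇ = (30.2 − 22.2) / 1 = 8.0/1 = 8.0 cmH2O·s/L.
C = Vt/(Pplat − PEEP) = 440.0 / (22.2 − 8) = 440.0/14.2 = 30.986 mL/cmH2O.
τ = R × C = 8.0 × 0.03099 L/cmH2O = 0.2479 s.
Fraction remaining at end-expiration = e^(−Te/τ) = e^(−0.46/0.2479) = 0.1564 → 15.64%.

15.6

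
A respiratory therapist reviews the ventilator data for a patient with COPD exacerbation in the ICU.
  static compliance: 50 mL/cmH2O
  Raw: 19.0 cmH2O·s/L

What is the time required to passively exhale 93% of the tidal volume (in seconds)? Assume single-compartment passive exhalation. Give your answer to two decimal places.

2.53

τ = R × C = 19.0 × 50 mL/cmH2O = 19.0 × 0.050 L/cmH2O = 0.95 s.
Exhaled fraction f = 1 − e^(−t/τ) → t = −τ·ln(1 − f) = −0.95·ln(0.07) = 2.526 s.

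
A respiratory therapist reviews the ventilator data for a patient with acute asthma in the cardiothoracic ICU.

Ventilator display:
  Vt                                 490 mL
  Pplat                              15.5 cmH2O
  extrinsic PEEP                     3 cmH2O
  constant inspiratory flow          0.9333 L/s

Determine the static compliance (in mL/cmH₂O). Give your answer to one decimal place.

Cstat = Vt / (Pplat − PEEP) = 490 / (15.5 − 3) = 490 / 12.5 = 39.2 mL/cmH2O.

39.2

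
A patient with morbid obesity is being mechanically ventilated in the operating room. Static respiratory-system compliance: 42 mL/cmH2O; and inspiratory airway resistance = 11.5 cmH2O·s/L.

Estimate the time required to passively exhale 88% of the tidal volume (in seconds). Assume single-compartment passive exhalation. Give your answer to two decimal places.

1.02

τ = R × C = 11.5 × 42 mL/cmH2O = 11.5 × 0.042 L/cmH2O = 0.483 s.
Exhaled fraction f = 1 − e^(−t/τ) → t = −τ·ln(1 − f) = −0.483·ln(0.12) = 1.024 s.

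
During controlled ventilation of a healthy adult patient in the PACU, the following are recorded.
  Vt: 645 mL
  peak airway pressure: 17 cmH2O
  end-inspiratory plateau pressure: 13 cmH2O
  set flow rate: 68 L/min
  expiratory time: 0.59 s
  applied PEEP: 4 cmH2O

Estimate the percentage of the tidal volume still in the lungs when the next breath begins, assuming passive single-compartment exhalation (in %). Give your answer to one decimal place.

9.7

Flow: 68 L/min ÷ 60 = 1.1333 L/s.
R = (PIP − Pplat)/V̇ = (17 − 13) / 1.1333 = 4.0/1.1333 = 3.53 cmH2O·s/L.
C = Vt/(Pplat − PEEP) = 645.0 / (13 − 4) = 645.0/9.0 = 71.667 mL/cmH2O.
τ = R × C = 3.53 × 0.07167 L/cmH2O = 0.253 s.
Fraction remaining at end-expiration = e^(−Te/τ) = e^(−0.59/0.253) = 0.0971 → 9.71%.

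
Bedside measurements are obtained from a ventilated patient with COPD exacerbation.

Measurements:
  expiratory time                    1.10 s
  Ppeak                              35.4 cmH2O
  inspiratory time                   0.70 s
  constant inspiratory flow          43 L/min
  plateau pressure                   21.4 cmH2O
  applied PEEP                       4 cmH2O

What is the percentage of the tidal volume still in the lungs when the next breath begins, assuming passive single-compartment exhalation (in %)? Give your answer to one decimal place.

14.2

Flow: 43 L/min ÷ 60 = 0.7167 L/s.
Vt = flow × Ti = 0.7167 L/s × 0.70 s × 1000 mL/L = 501.69 mL.
R = (PIP − Pplat)/V̇ = (35.4 − 21.4) / 0.7167 = 14.0/0.7167 = 19.534 cmH2O·s/L.
C = Vt/(Pplat − PEEP) = 501.69 / (21.4 − 4) = 501.69/17.4 = 28.833 mL/cmH2O.
τ = R × C = 19.534 × 0.02883 L/cmH2O = 0.5632 s.
Fraction remaining at end-expiration = e^(−Te/τ) = e^(−1.10/0.5632) = 0.1418 → 14.18%.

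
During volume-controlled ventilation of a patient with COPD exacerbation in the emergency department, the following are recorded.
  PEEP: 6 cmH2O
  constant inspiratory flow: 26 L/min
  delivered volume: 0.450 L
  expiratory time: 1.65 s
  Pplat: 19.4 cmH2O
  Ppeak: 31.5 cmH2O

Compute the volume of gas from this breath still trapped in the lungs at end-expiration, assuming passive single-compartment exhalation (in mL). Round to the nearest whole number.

77

Flow: 26 L/min ÷ 60 = 0.4333 L/s.
R = (PIP − Pplat)/V̇ = (31.5 − 19.4) / 0.4333 = 12.1/0.4333 = 27.925 cmH2O·s/L.
C = Vt/(Pplat − PEEP) = 450.0 / (19.4 − 6) = 450.0/13.4 = 33.582 mL/cmH2O.
τ = R × C = 27.925 × 0.03358 L/cmH2O = 0.9377 s.
Fraction remaining = e^(−Te/τ) = e^(−1.65/0.9377) = 0.1721.
Trapped volume = 450.0 × 0.1721 = 77.445 mL.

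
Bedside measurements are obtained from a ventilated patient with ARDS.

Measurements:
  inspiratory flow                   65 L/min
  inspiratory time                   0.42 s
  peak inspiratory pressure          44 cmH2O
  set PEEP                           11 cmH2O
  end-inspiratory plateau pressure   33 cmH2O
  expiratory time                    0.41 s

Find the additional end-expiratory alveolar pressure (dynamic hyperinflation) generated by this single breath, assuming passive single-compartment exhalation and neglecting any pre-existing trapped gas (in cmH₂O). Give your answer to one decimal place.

3.1

Flow: 65 L/min ÷ 60 = 1.0833 L/s.
Vt = flow × Ti = 1.0833 L/s × 0.42 s × 1000 mL/L = 454.99 mL.
R = (PIP − Pplat)/V̇ = (44 − 33) / 1.0833 = 11.0/1.0833 = 10.154 cmH2O·s/L.
C = Vt/(Pplat − PEEP) = 454.99 / (33 − 11) = 454.99/22.0 = 20.681 mL/cmH2O.
τ = R × C = 10.154 × 0.02068 L/cmH2O = 0.21 s.
Fraction remaining = e^(−Te/τ) = e^(−0.41/0.21) = 0.1419; trapped volume = 454.99 × 0.1419 = 64.563 mL.
Additional alveolar pressure from trapping ≈ V_trapped / C = 64.563 / 20.681 = 3.122 cmH2O.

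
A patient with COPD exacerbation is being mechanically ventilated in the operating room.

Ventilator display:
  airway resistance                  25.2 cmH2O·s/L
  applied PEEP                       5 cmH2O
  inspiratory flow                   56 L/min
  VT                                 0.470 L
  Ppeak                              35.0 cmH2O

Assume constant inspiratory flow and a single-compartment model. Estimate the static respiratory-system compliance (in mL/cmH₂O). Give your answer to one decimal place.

72.5

Flow: 56 L/min ÷ 60 = 0.9333 L/s.
Equation of motion (constant flow): PIP = Vt/C + R·V̇ + PEEP.
Vt/C = PIP − R·V̇ − PEEP = 35.0 − 25.2×0.9333 − 5 = 35.0 − 23.519 − 5 = 6.481 cmH2O.
C = Vt / 6.481 = 470 / 6.481 = 72.52 mL/cmH2O.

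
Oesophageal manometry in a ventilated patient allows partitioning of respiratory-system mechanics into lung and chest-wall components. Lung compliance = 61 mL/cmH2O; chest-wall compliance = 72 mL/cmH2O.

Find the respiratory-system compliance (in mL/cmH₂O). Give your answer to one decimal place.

33.0

Lung and chest wall are elastances in series: 1/Crs = 1/CL + 1/Ccw.
1/Crs = 1/61 + 1/72 = 0.03028.
Crs = 33.025 mL/cmH2O.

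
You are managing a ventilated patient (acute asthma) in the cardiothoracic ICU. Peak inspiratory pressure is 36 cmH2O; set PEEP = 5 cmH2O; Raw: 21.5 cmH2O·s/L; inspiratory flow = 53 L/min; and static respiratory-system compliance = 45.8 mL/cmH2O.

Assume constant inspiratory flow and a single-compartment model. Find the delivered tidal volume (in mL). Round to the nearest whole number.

Flow: 53 L/min ÷ 60 = 0.8833 L/s.
Equation of motion (constant flow): PIP = Vt/C + R·V̇ + PEEP.
Vt/C = PIP − R·V̇ − PEEP = 36 − 18.991 − 5 = 12.009 cmH2O.
Vt = C × 12.009 = 45.8 × 12.009 = 550.01 mL.

550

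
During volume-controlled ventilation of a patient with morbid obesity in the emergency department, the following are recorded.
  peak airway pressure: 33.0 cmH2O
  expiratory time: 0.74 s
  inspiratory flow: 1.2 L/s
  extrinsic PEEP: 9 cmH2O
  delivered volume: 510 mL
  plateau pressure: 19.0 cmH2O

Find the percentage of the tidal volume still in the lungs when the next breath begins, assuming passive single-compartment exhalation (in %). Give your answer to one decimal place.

R = (PIP − Pplat)/V̇ = (33.0 − 19.0) / 1.2 = 14.0/1.2 = 11.667 cmH2O·s/L.
C = Vt/(Pplat − PEEP) = 510.0 / (19.0 − 9) = 510.0/10.0 = 51.0 mL/cmH2O.
τ = R × C = 11.667 × 0.051 L/cmH2O = 0.595 s.
Fraction remaining at end-expiration = e^(−Te/τ) = e^(−0.74/0.595) = 0.2883 → 28.83%.

28.8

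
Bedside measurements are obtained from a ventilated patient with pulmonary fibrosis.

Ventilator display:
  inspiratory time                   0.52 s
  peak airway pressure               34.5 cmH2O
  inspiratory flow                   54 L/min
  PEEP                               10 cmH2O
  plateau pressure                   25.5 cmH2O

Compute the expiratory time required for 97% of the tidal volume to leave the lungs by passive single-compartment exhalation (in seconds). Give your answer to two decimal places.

Flow: 54 L/min ÷ 60 = 0.9 L/s.
Vt = flow × Ti = 0.9 L/s × 0.52 s × 1000 mL/L = 468.0 mL.
R = (PIP − Pplat)/V̇ = (34.5 − 25.5) / 0.9 = 9.0/0.9 = 10.0 cmH2O·s/L.
C = Vt/(Pplat − PEEP) = 468.0 / (25.5 − 10) = 468.0/15.5 = 30.194 mL/cmH2O.
τ = R × C = 10.0 × 0.03019 L/cmH2O = 0.3019 s.
t = −τ·ln(1 − 0.97) = −0.3019·ln(0.03) = 1.059 s.

1.06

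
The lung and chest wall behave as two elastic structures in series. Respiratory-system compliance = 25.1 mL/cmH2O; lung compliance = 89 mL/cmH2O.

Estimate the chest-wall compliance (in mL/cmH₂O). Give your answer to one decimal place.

35.0

1/Ccw = 1/Crs − 1/CL.
1/Ccw = 1/25.1 − 1/89 = 0.0286.
Ccw = 34.965 mL/cmH2O.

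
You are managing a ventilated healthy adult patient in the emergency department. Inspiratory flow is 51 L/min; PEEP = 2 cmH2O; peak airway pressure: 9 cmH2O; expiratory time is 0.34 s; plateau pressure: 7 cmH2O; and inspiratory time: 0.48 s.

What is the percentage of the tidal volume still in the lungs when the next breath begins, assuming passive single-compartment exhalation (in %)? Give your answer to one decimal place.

Flow: 51 L/min ÷ 60 = 0.85 L/s.
Vt = flow × Ti = 0.85 L/s × 0.48 s × 1000 mL/L = 408.0 mL.
R = (PIP − Pplat)/V̇ = (9 − 7) / 0.85 = 2.0/0.85 = 2.353 cmH2O·s/L.
C = Vt/(Pplat − PEEP) = 408.0 / (7 − 2) = 408.0/5.0 = 81.6 mL/cmH2O.
τ = R × C = 2.353 × 0.0816 L/cmH2O = 0.192 s.
Fraction remaining at end-expiration = e^(−Te/τ) = e^(−0.34/0.192) = 0.1702 → 17.02%.

17.0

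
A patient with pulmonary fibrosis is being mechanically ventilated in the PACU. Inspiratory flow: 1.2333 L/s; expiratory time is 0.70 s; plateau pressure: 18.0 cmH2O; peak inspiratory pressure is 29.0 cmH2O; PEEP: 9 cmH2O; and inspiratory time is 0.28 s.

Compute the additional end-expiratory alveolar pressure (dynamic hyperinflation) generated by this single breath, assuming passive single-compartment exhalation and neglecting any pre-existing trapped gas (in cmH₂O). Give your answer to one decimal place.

Vt = flow × Ti = 1.2333 L/s × 0.28 s × 1000 mL/L = 345.32 mL.
R = (PIP − Pplat)/V̇ = (29.0 − 18.0) / 1.2333 = 11.0/1.2333 = 8.919 cmH2O·s/L.
C = Vt/(Pplat − PEEP) = 345.32 / (18.0 − 9) = 345.32/9.0 = 38.369 mL/cmH2O.
τ = R × C = 8.919 × 0.03837 L/cmH2O = 0.3422 s.
Fraction remaining = e^(−Te/τ) = e^(−0.70/0.3422) = 0.1293; trapped volume = 345.32 × 0.1293 = 44.65 mL.
Additional alveolar pressure from trapping ≈ V_trapped / C = 44.65 / 38.369 = 1.164 cmH2O.

1.2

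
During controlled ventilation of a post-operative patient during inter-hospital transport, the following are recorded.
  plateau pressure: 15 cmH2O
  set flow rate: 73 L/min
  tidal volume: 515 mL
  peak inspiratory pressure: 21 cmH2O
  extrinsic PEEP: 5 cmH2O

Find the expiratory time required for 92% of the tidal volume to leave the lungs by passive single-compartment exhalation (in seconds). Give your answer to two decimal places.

0.64

Flow: 73 L/min ÷ 60 = 1.2167 L/s.
R = (PIP − Pplat)/V̇ = (21 − 15) / 1.2167 = 6.0/1.2167 = 4.931 cmH2O·s/L.
C = Vt/(Pplat − PEEP) = 515.0 / (15 − 5) = 515.0/10.0 = 51.5 mL/cmH2O.
τ = R × C = 4.931 × 0.0515 L/cmH2O = 0.2539 s.
t = −τ·ln(1 − 0.92) = −0.2539·ln(0.08) = 0.6413 s.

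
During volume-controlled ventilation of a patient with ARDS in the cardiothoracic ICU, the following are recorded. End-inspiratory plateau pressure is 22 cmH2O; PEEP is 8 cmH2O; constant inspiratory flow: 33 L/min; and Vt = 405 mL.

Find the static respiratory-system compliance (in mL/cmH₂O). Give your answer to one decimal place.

Cstat = Vt / (Pplat − PEEP) = 405 / (22 − 8) = 405 / 14.0 = 28.929 mL/cmH2O.

28.9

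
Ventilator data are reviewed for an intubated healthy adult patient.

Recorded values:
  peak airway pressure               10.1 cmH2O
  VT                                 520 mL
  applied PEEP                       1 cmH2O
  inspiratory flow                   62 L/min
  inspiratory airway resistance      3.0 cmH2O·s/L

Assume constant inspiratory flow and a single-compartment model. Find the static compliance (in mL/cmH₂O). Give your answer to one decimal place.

Flow: 62 L/min ÷ 60 = 1.0333 L/s.
Equation of motion (constant flow): PIP = Vt/C + R·V̇ + PEEP.
Vt/C = PIP − R·V̇ − PEEP = 10.1 − 3.0×1.0333 − 1 = 10.1 − 3.1 − 1 = 6.0 cmH2O.
C = Vt / 6.0 = 520 / 6.0 = 86.667 mL/cmH2O.

86.7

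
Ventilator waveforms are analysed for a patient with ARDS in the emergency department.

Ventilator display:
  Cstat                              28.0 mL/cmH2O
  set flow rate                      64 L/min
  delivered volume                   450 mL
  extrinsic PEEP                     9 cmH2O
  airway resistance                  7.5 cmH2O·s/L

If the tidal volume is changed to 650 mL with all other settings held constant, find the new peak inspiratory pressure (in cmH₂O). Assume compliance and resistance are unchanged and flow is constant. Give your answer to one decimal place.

Flow: 64 L/min ÷ 60 = 1.0667 L/s.
PIP = Vt/C + R·V̇ + PEEP (constant-flow equation of motion).
Only the elastic term changes: ΔPIP = ΔVt / C = (650 − 450) / 28.0 = 7.143 cmH2O.
Original PIP = 450/28.0 + 7.5×1.0667 + 9 = 33.072 cmH2O; new PIP = 33.072 + (7.143) = 40.215 cmH2O.

40.2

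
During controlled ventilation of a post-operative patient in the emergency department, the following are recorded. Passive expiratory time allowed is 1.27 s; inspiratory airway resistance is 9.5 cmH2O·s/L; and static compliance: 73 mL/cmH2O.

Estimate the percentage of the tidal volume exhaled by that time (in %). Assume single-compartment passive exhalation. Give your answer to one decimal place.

τ = R × C = 9.5 × 73 mL/cmH2O = 9.5 × 0.073 L/cmH2O = 0.6935 s.
Passive exhalation: V(t)/V₀ = e^(−t/τ) = e^(−1.27/0.6935) = 0.1602.
Fraction exhaled = 1 − 0.1602 = 0.8398 → 83.98%.

84.0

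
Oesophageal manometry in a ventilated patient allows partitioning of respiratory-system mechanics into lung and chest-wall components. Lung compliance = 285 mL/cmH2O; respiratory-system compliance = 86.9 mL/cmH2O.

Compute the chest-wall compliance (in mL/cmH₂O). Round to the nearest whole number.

125

1/Ccw = 1/Crs − 1/CL.
1/Ccw = 1/86.9 − 1/285 = 0.007999.
Ccw = 125.02 mL/cmH2O.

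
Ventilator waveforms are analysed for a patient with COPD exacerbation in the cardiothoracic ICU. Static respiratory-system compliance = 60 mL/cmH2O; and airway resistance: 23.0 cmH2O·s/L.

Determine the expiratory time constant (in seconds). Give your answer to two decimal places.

1.38

τ = R × C = 23.0 × 60 mL/cmH2O = 23.0 × 0.060 L/cmH2O = 1.38 s.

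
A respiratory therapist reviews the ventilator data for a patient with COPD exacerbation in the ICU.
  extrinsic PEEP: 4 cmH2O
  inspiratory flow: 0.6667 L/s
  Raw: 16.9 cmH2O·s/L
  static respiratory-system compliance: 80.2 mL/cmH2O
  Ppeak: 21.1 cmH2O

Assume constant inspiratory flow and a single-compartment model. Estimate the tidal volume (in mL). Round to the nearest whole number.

468

Equation of motion (constant flow): PIP = Vt/C + R·V̇ + PEEP.
Vt/C = PIP − R·V̇ − PEEP = 21.1 − 11.267 − 4 = 5.833 cmH2O.
Vt = C × 5.833 = 80.2 × 5.833 = 467.81 mL.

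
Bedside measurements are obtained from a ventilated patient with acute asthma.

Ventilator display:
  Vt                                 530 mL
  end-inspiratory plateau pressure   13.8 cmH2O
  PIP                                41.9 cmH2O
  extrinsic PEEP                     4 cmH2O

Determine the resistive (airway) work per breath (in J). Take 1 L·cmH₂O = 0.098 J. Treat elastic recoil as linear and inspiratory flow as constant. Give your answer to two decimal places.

1.46

With constant inspiratory flow the resistive pressure is constant at PIP − Pplat = 41.9 − 13.8 = 28.1 cmH2O, so resistive work = 28.1 × 0.530 = 14.893 L·cmH2O.
× 0.098 J/(L·cmH2O) → 1.46 J.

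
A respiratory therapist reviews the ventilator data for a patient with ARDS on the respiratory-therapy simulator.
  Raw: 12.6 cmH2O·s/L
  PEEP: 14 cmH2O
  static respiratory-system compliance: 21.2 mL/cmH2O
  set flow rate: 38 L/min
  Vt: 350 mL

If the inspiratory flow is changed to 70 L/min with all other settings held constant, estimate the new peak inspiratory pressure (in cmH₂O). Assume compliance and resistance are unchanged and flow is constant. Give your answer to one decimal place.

45.2

Flow: 38 L/min ÷ 60 = 0.6333 L/s.
New flow: 70 L/min ÷ 60 = 1.1667 L/s.
PIP = Vt/C + R·V̇ + PEEP (constant-flow equation of motion).
Only the resistive term changes: ΔPIP = R × ΔV̇ = 12.6 × (1.1667 − 0.6333) = 12.6 × 0.5334 = 6.721 cmH2O.
Original PIP = 350/21.2 + 12.6×0.6333 + 14 = 38.489 cmH2O; new PIP = 38.489 + (6.721) = 45.21 cmH2O.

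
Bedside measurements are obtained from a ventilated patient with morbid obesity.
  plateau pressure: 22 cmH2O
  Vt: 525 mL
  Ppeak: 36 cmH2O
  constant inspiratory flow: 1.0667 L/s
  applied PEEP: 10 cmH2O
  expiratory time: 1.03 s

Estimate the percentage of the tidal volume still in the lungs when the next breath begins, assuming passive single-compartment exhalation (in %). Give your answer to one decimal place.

R = (PIP − Pplat)/V̇ = (36 − 22) / 1.0667 = 14.0/1.0667 = 13.125 cmH2O·s/L.
C = Vt/(Pplat − PEEP) = 525.0 / (22 − 10) = 525.0/12.0 = 43.75 mL/cmH2O.
τ = R × C = 13.125 × 0.04375 L/cmH2O = 0.5742 s.
Fraction remaining at end-expiration = e^(−Te/τ) = e^(−1.03/0.5742) = 0.1663 → 16.63%.

16.6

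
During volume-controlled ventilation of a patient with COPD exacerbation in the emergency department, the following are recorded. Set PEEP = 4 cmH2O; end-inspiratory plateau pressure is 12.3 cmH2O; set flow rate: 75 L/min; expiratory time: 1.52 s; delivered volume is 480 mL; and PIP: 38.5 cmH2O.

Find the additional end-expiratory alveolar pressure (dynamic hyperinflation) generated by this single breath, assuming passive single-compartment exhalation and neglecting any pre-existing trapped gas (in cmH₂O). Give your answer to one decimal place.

Flow: 75 L/min ÷ 60 = 1.25 L/s.
R = (PIP − Pplat)/V̇ = (38.5 − 12.3) / 1.25 = 26.2/1.25 = 20.96 cmH2O·s/L.
C = Vt/(Pplat − PEEP) = 480.0 / (12.3 − 4) = 480.0/8.3 = 57.831 mL/cmH2O.
τ = R × C = 20.96 × 0.05783 L/cmH2O = 1.212 s.
Fraction remaining = e^(−Te/τ) = e^(−1.52/1.212) = 0.2853; trapped volume = 480.0 × 0.2853 = 136.94 mL.
Additional alveolar pressure from trapping ≈ V_trapped / C = 136.94 / 57.831 = 2.368 cmH2O.

2.4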